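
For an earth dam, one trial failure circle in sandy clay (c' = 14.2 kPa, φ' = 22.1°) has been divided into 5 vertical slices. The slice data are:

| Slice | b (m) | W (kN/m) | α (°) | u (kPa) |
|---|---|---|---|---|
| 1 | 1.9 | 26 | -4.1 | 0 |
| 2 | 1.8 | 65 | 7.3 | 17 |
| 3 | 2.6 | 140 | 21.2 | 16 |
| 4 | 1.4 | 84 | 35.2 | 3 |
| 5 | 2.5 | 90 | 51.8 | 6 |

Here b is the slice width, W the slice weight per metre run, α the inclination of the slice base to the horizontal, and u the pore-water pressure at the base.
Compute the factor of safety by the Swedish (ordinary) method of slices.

Ordinary method of slices: FS = Σ[c'·Δl_i + (W_i cosα_i − u_i·Δl_i)·tanφ'] / Σ W_i sinα_i, with Δl_i = b_i / cosα_i.
Slice 1: Δl = 1.9/cos(-4.1°) = 1.905 m; N'_1 = 26·cos(-4.1°) − 0·1.905 = 25.9; c'Δl = 27.05; W sinα = -1.9
Slice 2: Δl = 1.8/cos7.3° = 1.815 m; N'_2 = 65·cos7.3° − 17·1.815 = 33.6; c'Δl = 25.77; W sinα = 8.3
Slice 3: Δl = 2.6/cos21.2° = 2.789 m; N'_3 = 140·cos21.2° − 16·2.789 = 85.9; c'Δl = 39.60; W sinα = 50.6
Slice 4: Δl = 1.4/cos35.2° = 1.713 m; N'_4 = 84·cos35.2° − 3·1.713 = 63.5; c'Δl = 24.33; W sinα = 48.4
Slice 5: Δl = 2.5/cos51.8° = 4.043 m; N'_5 = 90·cos51.8° − 6·4.043 = 31.4; c'Δl = 57.41; W sinα = 70.7
Σc'Δl = 174.2 kN/m; ΣN' = 240.4 kN/m; ΣW sinα = 176.2 kN/m
Resisting = 174.2 + 240.4·tan22.1° = 174.2 + 97.6 = 271.8 kN/m
FS = 271.8 / 176.2 = 1.543

FS = 1.54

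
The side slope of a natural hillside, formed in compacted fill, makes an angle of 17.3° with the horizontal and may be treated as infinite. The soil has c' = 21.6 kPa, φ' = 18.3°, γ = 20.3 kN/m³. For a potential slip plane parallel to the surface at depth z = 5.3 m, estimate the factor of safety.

FS = 1.77

For an infinite slope with a slip plane parallel to the surface (no pore pressure): FS = [c' + γz cos²β tanφ'] / [γz sinβ cosβ].
γz = 20.3·5.3 = 107.59 kN/m²
Numerator = 21.6 + 107.59·cos²17.3°·tan18.3° = 21.6 + 107.59·0.9116·0.3307 = 54.035 kPa
Denominator = 107.59·sin17.3°·cos17.3° = 107.59·0.2974·0.9548 = 30.547 kPa
FS = 54.035 / 30.547 = 1.769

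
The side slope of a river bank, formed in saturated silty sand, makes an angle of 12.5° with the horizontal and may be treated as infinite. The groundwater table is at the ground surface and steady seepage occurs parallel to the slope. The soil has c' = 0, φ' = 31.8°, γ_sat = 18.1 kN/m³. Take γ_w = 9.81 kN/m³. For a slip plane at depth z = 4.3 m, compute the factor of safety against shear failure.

FS = 1.28

With seepage parallel to the slope and the water table at the surface, the effective normal stress on the slip plane uses the buoyant unit weight γ' = γ_sat − γ_w while the driving shear stress uses γ_sat:
FS = [c' + γ' z cos²β tanφ'] / [γ_sat z sinβ cosβ]
(For c' = 0 this reduces to FS = (γ'/γ_sat)·tanφ'/tanβ.)
γ' = 18.1 − 9.81 = 8.29 kN/m³
Numerator = 0.0 + 8.29·4.3·cos²12.5°·tan31.8° = 0.0 + 8.29·4.3·0.9532·0.6200 = 21.067 kPa
Denominator = 18.1·4.3·sin12.5°·cos12.5° = 18.1·4.3·0.2164·0.9763 = 16.446 kPa
FS = 21.067 / 16.446 = 1.281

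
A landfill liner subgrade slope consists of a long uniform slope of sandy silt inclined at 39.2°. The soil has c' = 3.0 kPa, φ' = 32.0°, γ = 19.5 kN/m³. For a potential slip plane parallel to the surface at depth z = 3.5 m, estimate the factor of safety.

For an infinite slope with a slip plane parallel to the surface (no pore pressure): FS = [c' + γz cos²β tanφ'] / [γz sinβ cosβ].
γz = 19.5·3.5 = 68.25 kN/m²
Numerator = 3.0 + 68.25·cos²39.2°·tan32.0° = 3.0 + 68.25·0.6005·0.6249 = 28.611 kPa
Denominator = 68.25·sin39.2°·cos39.2° = 68.25·0.6320·0.7749 = 33.428 kPa
FS = 28.611 / 33.428 = 0.856

FS = 0.86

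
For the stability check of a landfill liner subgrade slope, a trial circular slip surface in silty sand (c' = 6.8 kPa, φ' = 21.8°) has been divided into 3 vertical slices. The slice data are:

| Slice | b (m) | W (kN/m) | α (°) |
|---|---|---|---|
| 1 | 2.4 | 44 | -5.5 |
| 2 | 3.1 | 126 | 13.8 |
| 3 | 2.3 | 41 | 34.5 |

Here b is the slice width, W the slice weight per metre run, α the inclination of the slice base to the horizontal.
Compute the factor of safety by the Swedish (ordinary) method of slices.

FS = 2.79

Ordinary method of slices: FS = Σ[c'·Δl_i + (W_i cosα_i)·tanφ'] / Σ W_i sinα_i, with Δl_i = b_i / cosα_i.
Slice 1: Δl = 2.4/cos(-5.5°) = 2.411 m; N'_1 = 44·cos(-5.5°) = 43.8; c'Δl = 16.40; W sinα = -4.2
Slice 2: Δl = 3.1/cos13.8° = 3.192 m; N'_2 = 126·cos13.8° = 122.4; c'Δl = 21.71; W sinα = 30.1
Slice 3: Δl = 2.3/cos34.5° = 2.791 m; N'_3 = 41·cos34.5° = 33.8; c'Δl = 18.98; W sinα = 23.2
Σc'Δl = 57.1 kN/m; ΣN' = 199.9 kN/m; ΣW sinα = 49.1 kN/m
Resisting = 57.1 + 199.9·tan21.8° = 57.1 + 80.0 = 137.1 kN/m
FS = 137.1 / 49.1 = 2.794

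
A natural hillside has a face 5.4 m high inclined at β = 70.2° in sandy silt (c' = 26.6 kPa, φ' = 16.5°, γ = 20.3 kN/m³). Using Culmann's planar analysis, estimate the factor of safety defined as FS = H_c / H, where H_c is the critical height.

H_c = (4c'/γ) · sinβ cosφ' / [1 − cos(β − φ')]
    = (4·26.6/20.3) · sin70.2°·cos16.5° / [1 − cos53.7°]
    = 5.241 · 0.9021 / 0.4080 = 11.59 m
FS = H_c / H = 11.59 / 5.4 = 2.146

FS = 2.15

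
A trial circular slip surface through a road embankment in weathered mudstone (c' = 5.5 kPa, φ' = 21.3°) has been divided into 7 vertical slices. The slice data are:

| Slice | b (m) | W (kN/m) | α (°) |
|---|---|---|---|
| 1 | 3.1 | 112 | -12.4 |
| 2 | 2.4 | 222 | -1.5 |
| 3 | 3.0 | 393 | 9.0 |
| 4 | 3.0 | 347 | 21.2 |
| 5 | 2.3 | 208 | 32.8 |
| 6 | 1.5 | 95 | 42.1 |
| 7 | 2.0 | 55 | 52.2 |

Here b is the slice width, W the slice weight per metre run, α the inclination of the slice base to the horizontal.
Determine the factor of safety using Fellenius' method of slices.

FS = 1.66

Ordinary method of slices: FS = Σ[c'·Δl_i + (W_i cosα_i)·tanφ'] / Σ W_i sinα_i, with Δl_i = b_i / cosα_i.
Slice 1: Δl = 3.1/cos(-12.4°) = 3.174 m; N'_1 = 112·cos(-12.4°) = 109.4; c'Δl = 17.46; W sinα = -24.1
Slice 2: Δl = 2.4/cos(-1.5°) = 2.401 m; N'_2 = 222·cos(-1.5°) = 221.9; c'Δl = 13.20; W sinα = -5.8
Slice 3: Δl = 3.0/cos9.0° = 3.037 m; N'_3 = 393·cos9.0° = 388.2; c'Δl = 16.71; W sinα = 61.5
Slice 4: Δl = 3.0/cos21.2° = 3.218 m; N'_4 = 347·cos21.2° = 323.5; c'Δl = 17.70; W sinα = 125.5
Slice 5: Δl = 2.3/cos32.8° = 2.736 m; N'_5 = 208·cos32.8° = 174.8; c'Δl = 15.05; W sinα = 112.7
Slice 6: Δl = 1.5/cos42.1° = 2.022 m; N'_6 = 95·cos42.1° = 70.5; c'Δl = 11.12; W sinα = 63.7
Slice 7: Δl = 2.0/cos52.2° = 3.263 m; N'_7 = 55·cos52.2° = 33.7; c'Δl = 17.95; W sinα = 43.5
Σc'Δl = 109.2 kN/m; ΣN' = 1322.0 kN/m; ΣW sinα = 376.9 kN/m
Resisting = 109.2 + 1322.0·tan21.3° = 109.2 + 515.4 = 624.6 kN/m
FS = 624.6 / 376.9 = 1.657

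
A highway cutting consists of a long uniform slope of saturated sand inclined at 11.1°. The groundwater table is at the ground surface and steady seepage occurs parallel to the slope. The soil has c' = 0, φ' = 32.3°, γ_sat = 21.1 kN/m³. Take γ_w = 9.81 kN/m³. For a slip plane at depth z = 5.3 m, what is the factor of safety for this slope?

With seepage parallel to the slope and the water table at the surface, the effective normal stress on the slip plane uses the buoyant unit weight γ' = γ_sat − γ_w while the driving shear stress uses γ_sat:
FS = [c' + γ' z cos²β tanφ'] / [γ_sat z sinβ cosβ]
(For c' = 0 this reduces to FS = (γ'/γ_sat)·tanφ'/tanβ.)
γ' = 21.1 − 9.81 = 11.29 kN/m³
Numerator = 0.0 + 11.29·5.3·cos²11.1°·tan32.3° = 0.0 + 11.29·5.3·0.9629·0.6322 = 36.425 kPa
Denominator = 21.1·5.3·sin11.1°·cos11.1° = 21.1·5.3·0.1925·0.9813 = 21.127 kPa
FS = 36.425 / 21.127 = 1.724

FS = 1.72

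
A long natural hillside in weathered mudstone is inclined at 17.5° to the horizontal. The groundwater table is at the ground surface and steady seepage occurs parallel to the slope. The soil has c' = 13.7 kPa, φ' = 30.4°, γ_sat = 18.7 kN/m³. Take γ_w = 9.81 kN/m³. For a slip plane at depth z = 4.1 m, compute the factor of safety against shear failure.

With seepage parallel to the slope and the water table at the surface, the effective normal stress on the slip plane uses the buoyant unit weight γ' = γ_sat − γ_w while the driving shear stress uses γ_sat:
FS = [c' + γ' z cos²β tanφ'] / [γ_sat z sinβ cosβ]
γ' = 18.7 − 9.81 = 8.89 kN/m³
Numerator = 13.7 + 8.89·4.1·cos²17.5°·tan30.4° = 13.7 + 8.89·4.1·0.9096·0.5867 = 33.151 kPa
Denominator = 18.7·4.1·sin17.5°·cos17.5° = 18.7·4.1·0.3007·0.9537 = 21.988 kPa
FS = 33.151 / 21.988 = 1.508

FS = 1.51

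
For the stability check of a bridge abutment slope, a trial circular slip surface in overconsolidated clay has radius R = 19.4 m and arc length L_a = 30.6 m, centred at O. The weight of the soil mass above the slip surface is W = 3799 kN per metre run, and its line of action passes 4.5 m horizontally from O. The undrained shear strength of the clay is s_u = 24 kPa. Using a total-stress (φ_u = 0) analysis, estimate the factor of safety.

Taking moments about the centre O, the resisting moment is provided by the undrained shear strength acting along the arc:
M_R = s_u·L_a·R = 24·30.60·19.4 = 14247.4 kN·m/m
M_D = W·d = 3799·4.5 = 17095.5 kN·m/m
FS = M_R / M_D = 14247.4 / 17095.5 = 0.833

FS = 0.83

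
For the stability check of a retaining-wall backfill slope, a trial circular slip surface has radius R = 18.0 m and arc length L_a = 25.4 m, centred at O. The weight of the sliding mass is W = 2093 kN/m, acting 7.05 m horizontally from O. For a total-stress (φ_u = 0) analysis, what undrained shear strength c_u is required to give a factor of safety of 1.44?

FS = c_u·L_a·R / (W·d), so c_u = FS·W·d / (L_a·R).
c_u = 1.44·2093·7.05 / (25.40·18.0) = 21248.1 / 457.20 = 46.47 kPa

c_u = 46.5 kPa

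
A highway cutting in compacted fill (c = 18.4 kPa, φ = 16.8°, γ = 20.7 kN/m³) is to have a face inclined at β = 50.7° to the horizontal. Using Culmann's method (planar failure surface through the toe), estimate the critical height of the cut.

Culmann's analysis gives the critical failure plane at α_cr = (β + φ)/2 = (50.7 + 16.8)/2 = 33.8°, and the critical height
H_c = (4c/γ) · sinβ cosφ / [1 − cos(β − φ)]
    = (4·18.4/20.7) · sin50.7°·cos16.8° / [1 − cos(33.9°)]
    = 3.556 · 0.7738·0.9573 / [1 − 0.8300]
    = 3.556 · 0.7408 / 0.1700
    = 15.50 m

H_c = 15.50 m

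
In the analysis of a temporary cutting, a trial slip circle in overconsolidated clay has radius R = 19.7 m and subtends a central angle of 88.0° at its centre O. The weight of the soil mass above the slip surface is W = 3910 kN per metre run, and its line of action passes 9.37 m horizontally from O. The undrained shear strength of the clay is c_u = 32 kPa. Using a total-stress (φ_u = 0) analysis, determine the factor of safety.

FS = 0.52

Taking moments about the centre O, the resisting moment is provided by the undrained shear strength acting along the arc:
Arc length L_a = R·θ = 19.7·(88.0°·π/180) = 19.7·1.5359 = 30.26 m
M_R = c_u·L_a·R = 32·30.26·19.7 = 19074.0 kN·m/m
M_D = W·d = 3910·9.37 = 36636.7 kN·m/m
FS = M_R / M_D = 19074.0 / 36636.7 = 0.521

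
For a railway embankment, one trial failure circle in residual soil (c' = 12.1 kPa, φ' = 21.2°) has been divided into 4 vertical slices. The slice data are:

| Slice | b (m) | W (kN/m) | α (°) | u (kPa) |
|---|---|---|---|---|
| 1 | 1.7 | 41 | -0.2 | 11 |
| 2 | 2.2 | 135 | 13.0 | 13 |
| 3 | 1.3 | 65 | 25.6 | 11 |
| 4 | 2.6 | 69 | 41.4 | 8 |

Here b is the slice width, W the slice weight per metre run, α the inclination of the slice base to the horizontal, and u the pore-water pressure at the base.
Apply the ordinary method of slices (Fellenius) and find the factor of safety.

Ordinary method of slices: FS = Σ[c'·Δl_i + (W_i cosα_i − u_i·Δl_i)·tanφ'] / Σ W_i sinα_i, with Δl_i = b_i / cosα_i.
Slice 1: Δl = 1.7/cos(-0.2°) = 1.700 m; N'_1 = 41·cos(-0.2°) − 11·1.700 = 22.3; c'Δl = 20.57; W sinα = -0.1
Slice 2: Δl = 2.2/cos13.0° = 2.258 m; N'_2 = 135·cos13.0° − 13·2.258 = 102.2; c'Δl = 27.32; W sinα = 30.4
Slice 3: Δl = 1.3/cos25.6° = 1.442 m; N'_3 = 65·cos25.6° − 11·1.442 = 42.8; c'Δl = 17.44; W sinα = 28.1
Slice 4: Δl = 2.6/cos41.4° = 3.466 m; N'_4 = 69·cos41.4° − 8·3.466 = 24.0; c'Δl = 41.94; W sinα = 45.6
Σc'Δl = 107.3 kN/m; ΣN' = 191.3 kN/m; ΣW sinα = 103.9 kN/m
Resisting = 107.3 + 191.3·tan21.2° = 107.3 + 74.2 = 181.5 kN/m
FS = 181.5 / 103.9 = 1.746

FS = 1.75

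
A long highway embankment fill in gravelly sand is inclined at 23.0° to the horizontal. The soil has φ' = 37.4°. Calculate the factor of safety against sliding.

For a dry cohesionless infinite slope the factor of safety is FS = tanφ' / tanβ.
FS = tan37.4° / tan23.0° = 0.7646 / 0.4245 = 1.801

FS = 1.80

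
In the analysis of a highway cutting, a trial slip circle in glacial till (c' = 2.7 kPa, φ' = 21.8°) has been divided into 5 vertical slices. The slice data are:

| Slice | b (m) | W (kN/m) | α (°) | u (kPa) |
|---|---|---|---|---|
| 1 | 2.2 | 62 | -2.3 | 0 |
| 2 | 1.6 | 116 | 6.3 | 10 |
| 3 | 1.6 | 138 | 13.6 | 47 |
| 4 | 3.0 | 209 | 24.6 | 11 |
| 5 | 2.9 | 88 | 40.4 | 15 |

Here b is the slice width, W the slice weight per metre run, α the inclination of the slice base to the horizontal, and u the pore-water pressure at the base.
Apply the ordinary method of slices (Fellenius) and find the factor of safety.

FS = 1.00

Ordinary method of slices: FS = Σ[c'·Δl_i + (W_i cosα_i − u_i·Δl_i)·tanφ'] / Σ W_i sinα_i, with Δl_i = b_i / cosα_i.
Slice 1: Δl = 2.2/cos(-2.3°) = 2.202 m; N'_1 = 62·cos(-2.3°) − 0·2.202 = 62.0; c'Δl = 5.94; W sinα = -2.5
Slice 2: Δl = 1.6/cos6.3° = 1.610 m; N'_2 = 116·cos6.3° − 10·1.610 = 99.2; c'Δl = 4.35; W sinα = 12.7
Slice 3: Δl = 1.6/cos13.6° = 1.646 m; N'_3 = 138·cos13.6° − 47·1.646 = 56.8; c'Δl = 4.44; W sinα = 32.4
Slice 4: Δl = 3.0/cos24.6° = 3.299 m; N'_4 = 209·cos24.6° − 11·3.299 = 153.7; c'Δl = 8.91; W sinα = 87.0
Slice 5: Δl = 2.9/cos40.4° = 3.808 m; N'_5 = 88·cos40.4° − 15·3.808 = 9.9; c'Δl = 10.28; W sinα = 57.0
Σc'Δl = 33.9 kN/m; ΣN' = 381.5 kN/m; ΣW sinα = 186.7 kN/m
Resisting = 33.9 + 381.5·tan21.8° = 33.9 + 152.6 = 186.5 kN/m
FS = 186.5 / 186.7 = 0.999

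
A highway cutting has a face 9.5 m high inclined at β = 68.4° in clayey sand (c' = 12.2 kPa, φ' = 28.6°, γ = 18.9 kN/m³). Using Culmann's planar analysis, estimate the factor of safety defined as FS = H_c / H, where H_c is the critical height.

H_c = (4c'/γ) · sinβ cosφ' / [1 − cos(β − φ')]
    = (4·12.2/18.9) · sin68.4°·cos28.6° / [1 − cos39.8°]
    = 2.582 · 0.8163 / 0.2317 = 9.10 m
FS = H_c / H = 9.10 / 9.5 = 0.958

FS = 0.96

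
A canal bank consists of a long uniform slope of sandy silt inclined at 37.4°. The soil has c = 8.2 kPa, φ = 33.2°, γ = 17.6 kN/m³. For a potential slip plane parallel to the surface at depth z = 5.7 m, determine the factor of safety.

FS = 1.03

For an infinite slope with a slip plane parallel to the surface (no pore pressure): FS = [c + γz cos²β tanφ] / [γz sinβ cosβ].
γz = 17.6·5.7 = 100.32 kN/m²
Numerator = 8.2 + 100.32·cos²37.4°·tan33.2° = 8.2 + 100.32·0.6311·0.6544 = 49.630 kPa
Denominator = 100.32·sin37.4°·cos37.4° = 100.32·0.6074·0.7944 = 48.405 kPa
FS = 49.630 / 48.405 = 1.025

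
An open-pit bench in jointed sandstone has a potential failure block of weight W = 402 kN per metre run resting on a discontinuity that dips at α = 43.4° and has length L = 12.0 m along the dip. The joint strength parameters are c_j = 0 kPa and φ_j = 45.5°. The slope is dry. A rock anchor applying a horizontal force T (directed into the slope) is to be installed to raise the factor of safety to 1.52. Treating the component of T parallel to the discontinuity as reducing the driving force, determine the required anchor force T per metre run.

Resolving forces along and normal to the sliding plane, with the horizontal anchor force T adding T·sinα to the effective normal force and T·cosα acting up the plane against the driving force:
FS = [c_jL + (W cosα + T sinα) tanφ_j] / [W sinα − T cosα]
Without the anchor: N' = 292.1 kN/m, driving T_d = 276.2 kN/m, resisting R = 0·12.0 + 292.1·tan45.5° = 297.2 kN/m, FS = 1.08.
Setting FS = 1.52 and solving for T:
1.52·(276.2 − T cos43.4°) = 297.2 + T sin43.4°·tan45.5°
T·(sin43.4°·tan45.5° + 1.52·cos43.4°) = 1.52·276.2 − 297.2
T·(0.6871·1.0176 + 1.52·0.7266) = 419.8 − 297.2 = 122.6
T·1.8036 = 122.6
T = 68.0 kN/m

T = 68 kN/m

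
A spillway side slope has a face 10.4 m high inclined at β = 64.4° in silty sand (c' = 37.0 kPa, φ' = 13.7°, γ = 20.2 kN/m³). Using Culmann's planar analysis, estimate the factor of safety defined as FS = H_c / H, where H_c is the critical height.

H_c = (4c'/γ) · sinβ cosφ' / [1 − cos(β − φ')]
    = (4·37.0/20.2) · sin64.4°·cos13.7° / [1 − cos50.7°]
    = 7.327 · 0.8762 / 0.3666 = 17.51 m
FS = H_c / H = 17.51 / 10.4 = 1.684

FS = 1.68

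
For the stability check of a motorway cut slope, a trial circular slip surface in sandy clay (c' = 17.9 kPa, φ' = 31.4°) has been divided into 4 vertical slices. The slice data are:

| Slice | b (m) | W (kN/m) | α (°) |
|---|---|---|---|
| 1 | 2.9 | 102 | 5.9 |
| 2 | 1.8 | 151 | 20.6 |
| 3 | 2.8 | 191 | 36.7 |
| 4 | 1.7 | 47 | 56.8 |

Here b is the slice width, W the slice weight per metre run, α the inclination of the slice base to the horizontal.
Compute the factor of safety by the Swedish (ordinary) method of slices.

FS = 2.13

Ordinary method of slices: FS = Σ[c'·Δl_i + (W_i cosα_i)·tanφ'] / Σ W_i sinα_i, with Δl_i = b_i / cosα_i.
Slice 1: Δl = 2.9/cos5.9° = 2.915 m; N'_1 = 102·cos5.9° = 101.5; c'Δl = 52.19; W sinα = 10.5
Slice 2: Δl = 1.8/cos20.6° = 1.923 m; N'_2 = 151·cos20.6° = 141.3; c'Δl = 34.42; W sinα = 53.1
Slice 3: Δl = 2.8/cos36.7° = 3.492 m; N'_3 = 191·cos36.7° = 153.1; c'Δl = 62.51; W sinα = 114.1
Slice 4: Δl = 1.7/cos56.8° = 3.105 m; N'_4 = 47·cos56.8° = 25.7; c'Δl = 55.57; W sinα = 39.3
Σc'Δl = 204.7 kN/m; ΣN' = 421.7 kN/m; ΣW sinα = 217.1 kN/m
Resisting = 204.7 + 421.7·tan31.4° = 204.7 + 257.4 = 462.1 kN/m
FS = 462.1 / 217.1 = 2.129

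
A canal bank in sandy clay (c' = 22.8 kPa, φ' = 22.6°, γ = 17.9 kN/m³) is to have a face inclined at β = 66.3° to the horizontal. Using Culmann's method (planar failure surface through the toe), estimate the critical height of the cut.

Culmann's analysis gives the critical failure plane at α_cr = (β + φ')/2 = (66.3 + 22.6)/2 = 44.5°, and the critical height
H_c = (4c'/γ) · sinβ cosφ' / [1 − cos(β − φ')]
    = (4·22.8/17.9) · sin66.3°·cos22.6° / [1 − cos(43.7°)]
    = 5.095 · 0.9157·0.9232 / [1 − 0.7230]
    = 5.095 · 0.8453 / 0.2770
    = 15.55 m

H_c = 15.55 m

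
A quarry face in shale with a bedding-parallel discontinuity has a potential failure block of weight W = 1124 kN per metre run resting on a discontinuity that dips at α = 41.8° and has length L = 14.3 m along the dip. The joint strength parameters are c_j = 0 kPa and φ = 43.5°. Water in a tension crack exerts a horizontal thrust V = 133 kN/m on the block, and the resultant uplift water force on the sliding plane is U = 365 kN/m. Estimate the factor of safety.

FS = 0.43

Resolving the block weight along and normal to the plane and applying the Mohr–Coulomb strength on the joint:
N' = W cosα − U − V sinα = 1124·cos41.8° − 365 − 133·sin41.8° = 384.3 kN/m
Driving force T = W sinα + V cosα = 1124·sin41.8° + 133·cos41.8° = 848.3 kN/m
Resisting force R = c_j·L + N'·tanφ = 0·14.3 + 384.3·tan43.5° = 0.0 + 364.7 = 364.7 kN/m
FS = R / T = 364.7 / 848.3 = 0.430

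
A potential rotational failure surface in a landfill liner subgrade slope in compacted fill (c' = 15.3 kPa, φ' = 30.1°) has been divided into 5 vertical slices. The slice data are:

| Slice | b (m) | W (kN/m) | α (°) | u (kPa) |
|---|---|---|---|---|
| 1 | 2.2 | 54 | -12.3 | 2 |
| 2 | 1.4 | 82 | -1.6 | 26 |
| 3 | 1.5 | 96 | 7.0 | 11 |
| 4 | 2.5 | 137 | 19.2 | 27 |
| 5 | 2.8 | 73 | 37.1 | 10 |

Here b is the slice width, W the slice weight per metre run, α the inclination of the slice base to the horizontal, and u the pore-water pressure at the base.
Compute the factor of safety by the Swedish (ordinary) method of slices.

FS = 3.68

Ordinary method of slices: FS = Σ[c'·Δl_i + (W_i cosα_i − u_i·Δl_i)·tanφ'] / Σ W_i sinα_i, with Δl_i = b_i / cosα_i.
Slice 1: Δl = 2.2/cos(-12.3°) = 2.252 m; N'_1 = 54·cos(-12.3°) − 2·2.252 = 48.3; c'Δl = 34.45; W sinα = -11.5
Slice 2: Δl = 1.4/cos(-1.6°) = 1.401 m; N'_2 = 82·cos(-1.6°) − 26·1.401 = 45.6; c'Δl = 21.43; W sinα = -2.3
Slice 3: Δl = 1.5/cos7.0° = 1.511 m; N'_3 = 96·cos7.0° − 11·1.511 = 78.7; c'Δl = 23.12; W sinα = 11.7
Slice 4: Δl = 2.5/cos19.2° = 2.647 m; N'_4 = 137·cos19.2° − 27·2.647 = 57.9; c'Δl = 40.50; W sinα = 45.1
Slice 5: Δl = 2.8/cos37.1° = 3.511 m; N'_5 = 73·cos37.1° − 10·3.511 = 23.1; c'Δl = 53.71; W sinα = 44.0
Σc'Δl = 173.2 kN/m; ΣN' = 253.5 kN/m; ΣW sinα = 87.0 kN/m
Resisting = 173.2 + 253.5·tan30.1° = 173.2 + 146.9 = 320.2 kN/m
FS = 320.2 / 87.0 = 3.680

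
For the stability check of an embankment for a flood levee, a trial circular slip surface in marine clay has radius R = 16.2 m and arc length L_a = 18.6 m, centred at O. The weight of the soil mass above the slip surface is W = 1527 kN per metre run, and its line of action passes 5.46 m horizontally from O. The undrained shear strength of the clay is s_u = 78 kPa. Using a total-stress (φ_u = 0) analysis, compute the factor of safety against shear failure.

FS = 2.82

Taking moments about the centre O, the resisting moment is provided by the undrained shear strength acting along the arc:
M_R = s_u·L_a·R = 78·18.60·16.2 = 23503.0 kN·m/m
M_D = W·d = 1527·5.46 = 8337.4 kN·m/m
FS = M_R / M_D = 23503.0 / 8337.4 = 2.819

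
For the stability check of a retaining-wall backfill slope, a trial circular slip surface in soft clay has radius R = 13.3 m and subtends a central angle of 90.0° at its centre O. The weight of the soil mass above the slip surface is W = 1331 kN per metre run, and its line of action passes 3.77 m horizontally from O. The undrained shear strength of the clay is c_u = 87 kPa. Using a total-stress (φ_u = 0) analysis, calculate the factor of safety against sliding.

Taking moments about the centre O, the resisting moment is provided by the undrained shear strength acting along the arc:
Arc length L_a = R·θ = 13.3·(90.0°·π/180) = 13.3·1.5708 = 20.89 m
M_R = c_u·L_a·R = 87·20.89·13.3 = 24173.7 kN·m/m
M_D = W·d = 1331·3.77 = 5017.9 kN·m/m
FS = M_R / M_D = 24173.7 / 5017.9 = 4.818

FS = 4.82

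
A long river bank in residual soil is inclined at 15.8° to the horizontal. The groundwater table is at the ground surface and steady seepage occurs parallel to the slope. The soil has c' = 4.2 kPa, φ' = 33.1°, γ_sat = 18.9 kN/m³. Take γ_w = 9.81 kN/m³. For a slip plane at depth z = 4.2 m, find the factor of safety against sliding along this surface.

FS = 1.31

With seepage parallel to the slope and the water table at the surface, the effective normal stress on the slip plane uses the buoyant unit weight γ' = γ_sat − γ_w while the driving shear stress uses γ_sat:
FS = [c' + γ' z cos²β tanφ'] / [γ_sat z sinβ cosβ]
γ' = 18.9 − 9.81 = 9.09 kN/m³
Numerator = 4.2 + 9.09·4.2·cos²15.8°·tan33.1° = 4.2 + 9.09·4.2·0.9259·0.6519 = 27.243 kPa
Denominator = 18.9·4.2·sin15.8°·cos15.8° = 18.9·4.2·0.2723·0.9622 = 20.797 kPa
FS = 27.243 / 20.797 = 1.310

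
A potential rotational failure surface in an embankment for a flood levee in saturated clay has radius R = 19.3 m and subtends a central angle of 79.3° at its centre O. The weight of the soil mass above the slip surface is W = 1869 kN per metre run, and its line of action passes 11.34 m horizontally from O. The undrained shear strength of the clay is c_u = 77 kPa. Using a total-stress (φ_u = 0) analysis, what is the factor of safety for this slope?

Taking moments about the centre O, the resisting moment is provided by the undrained shear strength acting along the arc:
Arc length L_a = R·θ = 19.3·(79.3°·π/180) = 19.3·1.3840 = 26.71 m
M_R = c_u·L_a·R = 77·26.71·19.3 = 39696.8 kN·m/m
M_D = W·d = 1869·11.34 = 21194.5 kN·m/m
FS = M_R / M_D = 39696.8 / 21194.5 = 1.873

FS = 1.87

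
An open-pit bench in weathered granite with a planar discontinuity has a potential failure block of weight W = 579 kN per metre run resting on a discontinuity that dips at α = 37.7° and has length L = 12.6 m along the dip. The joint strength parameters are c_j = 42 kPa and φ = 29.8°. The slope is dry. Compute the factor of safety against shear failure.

Resolving the block weight along and normal to the plane and applying the Mohr–Coulomb strength on the joint:
N' = W cosα = 579·cos37.7° = 458.1 kN/m
Driving force T = W sinα = 579·sin37.7° = 354.1 kN/m
Resisting force R = c_j·L + N'·tanφ = 42·12.6 + 458.1·tan29.8° = 529.2 + 262.4 = 791.6 kN/m
FS = R / T = 791.6 / 354.1 = 2.236

FS = 2.24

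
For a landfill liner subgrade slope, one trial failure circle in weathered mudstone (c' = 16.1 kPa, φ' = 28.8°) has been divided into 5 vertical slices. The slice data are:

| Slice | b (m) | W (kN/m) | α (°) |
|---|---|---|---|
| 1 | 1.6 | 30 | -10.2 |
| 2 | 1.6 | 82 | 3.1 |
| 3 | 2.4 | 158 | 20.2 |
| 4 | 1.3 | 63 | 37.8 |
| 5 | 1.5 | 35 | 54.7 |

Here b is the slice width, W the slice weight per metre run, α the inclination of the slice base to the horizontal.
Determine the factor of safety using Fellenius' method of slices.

FS = 2.84

Ordinary method of slices: FS = Σ[c'·Δl_i + (W_i cosα_i)·tanφ'] / Σ W_i sinα_i, with Δl_i = b_i / cosα_i.
Slice 1: Δl = 1.6/cos(-10.2°) = 1.626 m; N'_1 = 30·cos(-10.2°) = 29.5; c'Δl = 26.17; W sinα = -5.3
Slice 2: Δl = 1.6/cos3.1° = 1.602 m; N'_2 = 82·cos3.1° = 81.9; c'Δl = 25.80; W sinα = 4.4
Slice 3: Δl = 2.4/cos20.2° = 2.557 m; N'_3 = 158·cos20.2° = 148.3; c'Δl = 41.17; W sinα = 54.6
Slice 4: Δl = 1.3/cos37.8° = 1.645 m; N'_4 = 63·cos37.8° = 49.8; c'Δl = 26.49; W sinα = 38.6
Slice 5: Δl = 1.5/cos54.7° = 2.596 m; N'_5 = 35·cos54.7° = 20.2; c'Δl = 41.79; W sinα = 28.6
Σc'Δl = 161.4 kN/m; ΣN' = 329.7 kN/m; ΣW sinα = 120.9 kN/m
Resisting = 161.4 + 329.7·tan28.8° = 161.4 + 181.3 = 342.7 kN/m
FS = 342.7 / 120.9 = 2.835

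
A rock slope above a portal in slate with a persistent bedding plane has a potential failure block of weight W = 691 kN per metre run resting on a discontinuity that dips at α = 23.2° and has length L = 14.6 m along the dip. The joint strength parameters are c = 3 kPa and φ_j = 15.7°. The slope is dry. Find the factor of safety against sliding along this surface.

Resolving the block weight along and normal to the plane and applying the Mohr–Coulomb strength on the joint:
N' = W cosα = 691·cos23.2° = 635.1 kN/m
Driving force T = W sinα = 691·sin23.2° = 272.2 kN/m
Resisting force R = c·L + N'·tanφ_j = 3·14.6 + 635.1·tan15.7° = 43.8 + 178.5 = 222.3 kN/m
FS = R / T = 222.3 / 272.2 = 0.817

FS = 0.82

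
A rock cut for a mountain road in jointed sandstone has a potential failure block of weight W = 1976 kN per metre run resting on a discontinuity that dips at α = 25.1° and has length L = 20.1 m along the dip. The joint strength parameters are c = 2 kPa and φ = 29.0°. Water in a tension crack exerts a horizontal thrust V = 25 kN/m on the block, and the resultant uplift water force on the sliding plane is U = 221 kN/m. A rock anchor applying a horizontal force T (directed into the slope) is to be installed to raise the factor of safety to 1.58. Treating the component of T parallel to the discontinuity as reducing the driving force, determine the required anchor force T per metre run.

T = 274 kN/m

Resolving forces along and normal to the sliding plane, with the horizontal anchor force T adding T·sinα to the effective normal force and T·cosα acting up the plane against the driving force:
FS = [cL + (W cosα − U − V sinα + T sinα) tanφ] / [W sinα + V cosα − T cosα]
Without the anchor: N' = 1557.8 kN/m, driving T_d = 860.9 kN/m, resisting R = 2·20.1 + 1557.8·tan29.0° = 903.7 kN/m, FS = 1.05.
Setting FS = 1.58 and solving for T:
1.58·(860.9 − T cos25.1°) = 903.7 + T sin25.1°·tan29.0°
T·(sin25.1°·tan29.0° + 1.58·cos25.1°) = 1.58·860.9 − 903.7
T·(0.4242·0.5543 + 1.58·0.9056) = 1360.2 − 903.7 = 456.5
T·1.6659 = 456.5
T = 274.0 kN/m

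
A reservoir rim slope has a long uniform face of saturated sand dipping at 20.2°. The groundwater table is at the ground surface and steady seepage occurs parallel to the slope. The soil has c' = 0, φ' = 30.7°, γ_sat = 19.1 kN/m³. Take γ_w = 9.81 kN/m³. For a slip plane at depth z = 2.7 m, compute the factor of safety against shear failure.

With seepage parallel to the slope and the water table at the surface, the effective normal stress on the slip plane uses the buoyant unit weight γ' = γ_sat − γ_w while the driving shear stress uses γ_sat:
FS = [c' + γ' z cos²β tanφ'] / [γ_sat z sinβ cosβ]
(For c' = 0 this reduces to FS = (γ'/γ_sat)·tanφ'/tanβ.)
γ' = 19.1 − 9.81 = 9.29 kN/m³
Numerator = 0.0 + 9.29·2.7·cos²20.2°·tan30.7° = 0.0 + 9.29·2.7·0.8808·0.5938 = 13.117 kPa
Denominator = 19.1·2.7·sin20.2°·cos20.2° = 19.1·2.7·0.3453·0.9385 = 16.712 kPa
FS = 13.117 / 16.712 = 0.785

FS = 0.78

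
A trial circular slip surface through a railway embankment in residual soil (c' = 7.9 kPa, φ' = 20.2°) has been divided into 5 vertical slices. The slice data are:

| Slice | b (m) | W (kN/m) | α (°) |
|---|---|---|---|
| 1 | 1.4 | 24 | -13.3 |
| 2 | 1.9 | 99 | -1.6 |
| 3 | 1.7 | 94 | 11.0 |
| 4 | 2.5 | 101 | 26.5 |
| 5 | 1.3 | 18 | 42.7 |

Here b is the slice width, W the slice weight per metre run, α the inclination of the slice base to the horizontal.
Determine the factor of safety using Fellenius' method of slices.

FS = 2.89

Ordinary method of slices: FS = Σ[c'·Δl_i + (W_i cosα_i)·tanφ'] / Σ W_i sinα_i, with Δl_i = b_i / cosα_i.
Slice 1: Δl = 1.4/cos(-13.3°) = 1.439 m; N'_1 = 24·cos(-13.3°) = 23.4; c'Δl = 11.36; W sinα = -5.5
Slice 2: Δl = 1.9/cos(-1.6°) = 1.901 m; N'_2 = 99·cos(-1.6°) = 99.0; c'Δl = 15.02; W sinα = -2.8
Slice 3: Δl = 1.7/cos11.0° = 1.732 m; N'_3 = 94·cos11.0° = 92.3; c'Δl = 13.68; W sinα = 17.9
Slice 4: Δl = 2.5/cos26.5° = 2.794 m; N'_4 = 101·cos26.5° = 90.4; c'Δl = 22.07; W sinα = 45.1
Slice 5: Δl = 1.3/cos42.7° = 1.769 m; N'_5 = 18·cos42.7° = 13.2; c'Δl = 13.97; W sinα = 12.2
Σc'Δl = 76.1 kN/m; ΣN' = 318.2 kN/m; ΣW sinα = 66.9 kN/m
Resisting = 76.1 + 318.2·tan20.2° = 76.1 + 117.1 = 193.2 kN/m
FS = 193.2 / 66.9 = 2.887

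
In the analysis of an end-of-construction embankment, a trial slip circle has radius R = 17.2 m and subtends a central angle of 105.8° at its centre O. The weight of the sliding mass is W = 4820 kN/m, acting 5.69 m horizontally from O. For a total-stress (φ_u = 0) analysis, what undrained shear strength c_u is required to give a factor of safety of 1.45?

FS = c_u·L_a·R / (W·d), so c_u = FS·W·d / (L_a·R).
Arc length L_a = R·θ = 17.2·(105.8°·π/180) = 17.2·1.8466 = 31.76 m
c_u = 1.45·4820·5.69 / (31.76·17.2) = 39767.4 / 546.29 = 72.80 kPa

c_u = 72.8 kPa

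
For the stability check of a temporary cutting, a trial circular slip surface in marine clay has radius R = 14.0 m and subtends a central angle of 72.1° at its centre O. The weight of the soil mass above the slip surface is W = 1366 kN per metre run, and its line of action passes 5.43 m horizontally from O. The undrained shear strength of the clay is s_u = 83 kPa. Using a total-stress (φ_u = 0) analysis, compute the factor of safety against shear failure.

FS = 2.76

Taking moments about the centre O, the resisting moment is provided by the undrained shear strength acting along the arc:
Arc length L_a = R·θ = 14.0·(72.1°·π/180) = 14.0·1.2584 = 17.62 m
M_R = s_u·L_a·R = 83·17.62·14.0 = 20471.4 kN·m/m
M_D = W·d = 1366·5.43 = 7417.4 kN·m/m
FS = M_R / M_D = 20471.4 / 7417.4 = 2.760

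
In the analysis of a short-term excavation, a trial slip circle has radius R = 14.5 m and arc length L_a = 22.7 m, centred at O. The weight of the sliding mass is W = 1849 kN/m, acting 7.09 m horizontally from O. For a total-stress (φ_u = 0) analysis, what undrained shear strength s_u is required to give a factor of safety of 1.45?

s_u = 57.8 kPa

FS = s_u·L_a·R / (W·d), so s_u = FS·W·d / (L_a·R).
s_u = 1.45·1849·7.09 / (22.70·14.5) = 19008.6 / 329.15 = 57.75 kPa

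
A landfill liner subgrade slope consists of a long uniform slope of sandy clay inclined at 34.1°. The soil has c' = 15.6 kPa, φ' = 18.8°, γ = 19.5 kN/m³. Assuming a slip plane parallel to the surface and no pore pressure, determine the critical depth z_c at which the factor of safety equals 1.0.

Setting FS = 1.00 in FS = [c' + γz cos²β tanφ'] / [γz sinβ cosβ] and solving for z:
z = c' / [γ cosβ (FS·sinβ − cosβ·tanφ')]
  = 15.6 / [19.5·cos34.1°·(1.00·sin34.1° − cos34.1°·tan18.8°)]
  = 15.6 / [19.5·0.8281·(1.00·0.5606 − 0.8281·0.3404)]
  = 15.6 / 4.5009 = 3.466 m

z_c = 3.47 m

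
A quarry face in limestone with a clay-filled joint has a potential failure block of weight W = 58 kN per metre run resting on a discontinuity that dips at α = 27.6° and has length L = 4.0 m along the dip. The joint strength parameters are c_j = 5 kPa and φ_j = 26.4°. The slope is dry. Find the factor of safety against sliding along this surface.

Resolving the block weight along and normal to the plane and applying the Mohr–Coulomb strength on the joint:
N' = W cosα = 58·cos27.6° = 51.4 kN/m
Driving force T = W sinα = 58·sin27.6° = 26.9 kN/m
Resisting force R = c_j·L + N'·tanφ_j = 5·4.0 + 51.4·tan26.4° = 20.0 + 25.5 = 45.5 kN/m
FS = R / T = 45.5 / 26.9 = 1.694

FS = 1.69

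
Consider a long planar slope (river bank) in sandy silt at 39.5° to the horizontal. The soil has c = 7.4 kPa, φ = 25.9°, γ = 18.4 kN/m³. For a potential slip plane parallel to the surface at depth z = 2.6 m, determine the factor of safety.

FS = 0.90

For an infinite slope with a slip plane parallel to the surface (no pore pressure): FS = [c + γz cos²β tanφ] / [γz sinβ cosβ].
γz = 18.4·2.6 = 47.84 kN/m²
Numerator = 7.4 + 47.84·cos²39.5°·tan25.9° = 7.4 + 47.84·0.5954·0.4856 = 21.231 kPa
Denominator = 47.84·sin39.5°·cos39.5° = 47.84·0.6361·0.7716 = 23.481 kPa
FS = 21.231 / 23.481 = 0.904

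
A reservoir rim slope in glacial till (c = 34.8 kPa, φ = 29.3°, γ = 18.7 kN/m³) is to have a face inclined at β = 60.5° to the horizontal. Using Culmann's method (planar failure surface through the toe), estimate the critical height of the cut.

H_c = 39.06 m

Culmann's analysis gives the critical failure plane at α_cr = (β + φ)/2 = (60.5 + 29.3)/2 = 44.9°, and the critical height
H_c = (4c/γ) · sinβ cosφ / [1 − cos(β − φ)]
    = (4·34.8/18.7) · sin60.5°·cos29.3° / [1 − cos(31.2°)]
    = 7.444 · 0.8704·0.8721 / [1 − 0.8554]
    = 7.444 · 0.7590 / 0.1446
    = 39.06 m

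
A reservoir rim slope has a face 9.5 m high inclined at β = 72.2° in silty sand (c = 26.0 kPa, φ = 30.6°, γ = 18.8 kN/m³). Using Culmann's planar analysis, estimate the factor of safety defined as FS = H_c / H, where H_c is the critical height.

H_c = (4c/γ) · sinβ cosφ / [1 − cos(β − φ)]
    = (4·26.0/18.8) · sin72.2°·cos30.6° / [1 − cos41.6°]
    = 5.532 · 0.8195 / 0.2522 = 17.98 m
FS = H_c / H = 17.98 / 9.5 = 1.892

FS = 1.89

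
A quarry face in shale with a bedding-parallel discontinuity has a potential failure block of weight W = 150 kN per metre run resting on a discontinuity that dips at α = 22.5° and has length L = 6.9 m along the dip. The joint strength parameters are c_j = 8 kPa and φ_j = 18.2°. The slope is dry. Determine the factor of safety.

FS = 1.76

Resolving the block weight along and normal to the plane and applying the Mohr–Coulomb strength on the joint:
N' = W cosα = 150·cos22.5° = 138.6 kN/m
Driving force T = W sinα = 150·sin22.5° = 57.4 kN/m
Resisting force R = c_j·L + N'·tanφ_j = 8·6.9 + 138.6·tan18.2° = 55.2 + 45.6 = 100.8 kN/m
FS = R / T = 100.8 / 57.4 = 1.755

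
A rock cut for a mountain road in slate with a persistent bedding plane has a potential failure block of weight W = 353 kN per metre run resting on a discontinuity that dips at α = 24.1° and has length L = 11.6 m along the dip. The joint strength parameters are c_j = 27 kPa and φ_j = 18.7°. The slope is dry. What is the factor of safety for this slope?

Resolving the block weight along and normal to the plane and applying the Mohr–Coulomb strength on the joint:
N' = W cosα = 353·cos24.1° = 322.2 kN/m
Driving force T = W sinα = 353·sin24.1° = 144.1 kN/m
Resisting force R = c_j·L + N'·tanφ_j = 27·11.6 + 322.2·tan18.7° = 313.2 + 109.1 = 422.3 kN/m
FS = R / T = 422.3 / 144.1 = 2.930

FS = 2.93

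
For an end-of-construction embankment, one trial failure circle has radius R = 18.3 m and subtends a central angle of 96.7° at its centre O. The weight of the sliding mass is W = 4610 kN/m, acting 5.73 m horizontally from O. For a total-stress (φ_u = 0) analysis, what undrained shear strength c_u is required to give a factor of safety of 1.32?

FS = c_u·L_a·R / (W·d), so c_u = FS·W·d / (L_a·R).
Arc length L_a = R·θ = 18.3·(96.7°·π/180) = 18.3·1.6877 = 30.89 m
c_u = 1.32·4610·5.73 / (30.89·18.3) = 34868.2 / 565.21 = 61.69 kPa

c_u = 61.7 kPa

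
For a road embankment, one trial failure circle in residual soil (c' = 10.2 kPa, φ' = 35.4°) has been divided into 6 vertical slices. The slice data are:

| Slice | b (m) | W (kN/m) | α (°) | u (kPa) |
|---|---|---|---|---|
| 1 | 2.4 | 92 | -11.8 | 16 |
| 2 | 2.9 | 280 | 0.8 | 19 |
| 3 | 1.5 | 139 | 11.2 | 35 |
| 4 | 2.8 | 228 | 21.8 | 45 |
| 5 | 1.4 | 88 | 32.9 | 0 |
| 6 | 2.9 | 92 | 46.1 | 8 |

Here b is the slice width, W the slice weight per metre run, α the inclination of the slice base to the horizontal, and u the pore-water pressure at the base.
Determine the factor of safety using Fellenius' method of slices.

FS = 2.58

Ordinary method of slices: FS = Σ[c'·Δl_i + (W_i cosα_i − u_i·Δl_i)·tanφ'] / Σ W_i sinα_i, with Δl_i = b_i / cosα_i.
Slice 1: Δl = 2.4/cos(-11.8°) = 2.452 m; N'_1 = 92·cos(-11.8°) − 16·2.452 = 50.8; c'Δl = 25.01; W sinα = -18.8
Slice 2: Δl = 2.9/cos0.8° = 2.900 m; N'_2 = 280·cos0.8° − 19·2.900 = 224.9; c'Δl = 29.58; W sinα = 3.9
Slice 3: Δl = 1.5/cos11.2° = 1.529 m; N'_3 = 139·cos11.2° − 35·1.529 = 82.8; c'Δl = 15.60; W sinα = 27.0
Slice 4: Δl = 2.8/cos21.8° = 3.016 m; N'_4 = 228·cos21.8° − 45·3.016 = 76.0; c'Δl = 30.76; W sinα = 84.7
Slice 5: Δl = 1.4/cos32.9° = 1.667 m; N'_5 = 88·cos32.9° − 0·1.667 = 73.9; c'Δl = 17.01; W sinα = 47.8
Slice 6: Δl = 2.9/cos46.1° = 4.182 m; N'_6 = 92·cos46.1° − 8·4.182 = 30.3; c'Δl = 42.66; W sinα = 66.3
Σc'Δl = 160.6 kN/m; ΣN' = 538.7 kN/m; ΣW sinα = 210.9 kN/m
Resisting = 160.6 + 538.7·tan35.4° = 160.6 + 382.9 = 543.5 kN/m
FS = 543.5 / 210.9 = 2.577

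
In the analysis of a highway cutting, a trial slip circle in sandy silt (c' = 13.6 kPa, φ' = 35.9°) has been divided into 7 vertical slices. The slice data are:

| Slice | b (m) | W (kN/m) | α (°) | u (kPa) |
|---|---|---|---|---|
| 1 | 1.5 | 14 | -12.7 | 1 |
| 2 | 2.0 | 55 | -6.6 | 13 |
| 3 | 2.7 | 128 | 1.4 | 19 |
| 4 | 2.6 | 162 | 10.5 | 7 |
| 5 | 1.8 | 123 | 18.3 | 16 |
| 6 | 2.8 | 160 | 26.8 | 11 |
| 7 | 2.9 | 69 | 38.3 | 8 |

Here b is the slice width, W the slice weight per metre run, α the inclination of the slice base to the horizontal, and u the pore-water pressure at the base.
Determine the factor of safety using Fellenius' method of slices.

Ordinary method of slices: FS = Σ[c'·Δl_i + (W_i cosα_i − u_i·Δl_i)·tanφ'] / Σ W_i sinα_i, with Δl_i = b_i / cosα_i.
Slice 1: Δl = 1.5/cos(-12.7°) = 1.538 m; N'_1 = 14·cos(-12.7°) − 1·1.538 = 12.1; c'Δl = 20.91; W sinα = -3.1
Slice 2: Δl = 2.0/cos(-6.6°) = 2.013 m; N'_2 = 55·cos(-6.6°) − 13·2.013 = 28.5; c'Δl = 27.38; W sinα = -6.3
Slice 3: Δl = 2.7/cos1.4° = 2.701 m; N'_3 = 128·cos1.4° − 19·2.701 = 76.6; c'Δl = 36.73; W sinα = 3.1
Slice 4: Δl = 2.6/cos10.5° = 2.644 m; N'_4 = 162·cos10.5° − 7·2.644 = 140.8; c'Δl = 35.96; W sinα = 29.5
Slice 5: Δl = 1.8/cos18.3° = 1.896 m; N'_5 = 123·cos18.3° − 16·1.896 = 86.4; c'Δl = 25.78; W sinα = 38.6
Slice 6: Δl = 2.8/cos26.8° = 3.137 m; N'_6 = 160·cos26.8° − 11·3.137 = 108.3; c'Δl = 42.66; W sinα = 72.1
Slice 7: Δl = 2.9/cos38.3° = 3.695 m; N'_7 = 69·cos38.3° − 8·3.695 = 24.6; c'Δl = 50.26; W sinα = 42.8
Σc'Δl = 239.7 kN/m; ΣN' = 477.3 kN/m; ΣW sinα = 176.8 kN/m
Resisting = 239.7 + 477.3·tan35.9° = 239.7 + 345.5 = 585.2 kN/m
FS = 585.2 / 176.8 = 3.311

FS = 3.31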